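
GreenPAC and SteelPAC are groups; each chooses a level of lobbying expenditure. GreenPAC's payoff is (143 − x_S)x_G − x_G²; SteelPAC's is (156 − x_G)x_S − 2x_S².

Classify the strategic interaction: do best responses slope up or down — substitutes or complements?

Expanding GreenPAC's payoff: 143x_G − x_Sx_G − x_G².
∂π/∂x_G = 143 − x_S − 2x_G = 0, so x_G = 71.5 − 0.5x_S.
The best-response slope dx_G/dx_S = −0.5 < 0: the reaction function is downward-sloping, so the choices are strategic substitutes.

strategic substitutes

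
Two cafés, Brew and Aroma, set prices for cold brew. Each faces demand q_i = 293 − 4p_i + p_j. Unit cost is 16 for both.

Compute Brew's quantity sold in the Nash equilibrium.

Brew's profit: π = (p_{Brew} − 16)(293 − 4p_{Brew} + p_{Aroma}).
∂π/∂p_{Brew} = 357 − 8p_{Brew} + p_{Aroma} = 0 ⇒ p_{Brew} = 44.625 + 0.125p_{Aroma}.
By symmetry p_{Aroma} = p_{Brew}; substituting into the reaction function, 0.875p_{Brew} = 44.625 and p_{Brew} = 51.
q_{Brew} = 293 − 4·51 + 51 = 140.

140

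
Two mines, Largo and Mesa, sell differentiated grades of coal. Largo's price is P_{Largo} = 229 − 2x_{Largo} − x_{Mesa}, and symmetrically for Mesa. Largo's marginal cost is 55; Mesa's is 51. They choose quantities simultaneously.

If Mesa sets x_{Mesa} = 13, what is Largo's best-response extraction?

Mine Largo's profit: π = x_{Largo}(229 − 2x_{Largo} − x_{Mesa}) − 55x_{Largo}.
∂π/∂x_{Largo} = 174 − 4x_{Largo} − x_{Mesa} = 0 ⇒ x_{Largo} = 43.5 − 0.25x_{Mesa}.
At x_{Mesa} = 13: x_{Largo} = 43.5 − 0.25·13 = 40.25.

40.25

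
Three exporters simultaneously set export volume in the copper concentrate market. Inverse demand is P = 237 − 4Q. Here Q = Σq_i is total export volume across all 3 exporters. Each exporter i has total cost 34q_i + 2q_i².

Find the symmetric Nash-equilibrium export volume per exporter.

10.15

A representative exporter's profit is π_i = q_i(237 − 4Q) − 34q_i − 2q_i², with Q = q_i + Σ_{j≠i} q_j.
First-order condition: 203 − 12q_i − 4Σ_{j≠i} q_j = 0.
Imposing symmetry (q_j = q for all j) turns Σ_{j≠i} q_j into 2q, so 203 = 20q and q = 10.15.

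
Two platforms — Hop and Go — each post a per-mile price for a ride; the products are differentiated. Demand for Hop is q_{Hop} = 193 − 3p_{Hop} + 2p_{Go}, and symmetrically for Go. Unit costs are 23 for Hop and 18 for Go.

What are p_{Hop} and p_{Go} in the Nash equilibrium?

Hop's profit: π = (p_{Hop} − 23)(193 − 3p_{Hop} + 2p_{Go}).
∂π/∂p_{Hop} = 262 − 6p_{Hop} + 2p_{Go} = 0 ⇒ p_{Hop} = 131/3 + (1/3)p_{Go}.
Similarly p_{Go} = 247/6 + (1/3)p_{Hop}.
Substituting the second reaction function into the first: p_{Hop} = 131/3 + (1/3)(247/6 + (1/3)p_{Hop}), which gives (8/9)p_{Hop} = 1033/18 ⇒ p_{Hop} = 64.5625.
Then p_{Go} = 247/6 + (1/3)·64.5625 = 62.6875.

64.5625, 62.6875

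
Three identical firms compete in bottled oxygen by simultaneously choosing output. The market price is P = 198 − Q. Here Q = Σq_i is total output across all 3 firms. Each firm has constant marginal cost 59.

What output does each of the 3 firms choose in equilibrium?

34.75

A representative firm's profit is π_i = q_i(198 − Q) − 59q_i, with Q = q_i + Σ_{j≠i} q_j.
First-order condition: 139 − 2q_i − Σ_{j≠i} q_j = 0.
Imposing symmetry (q_j = q for all j) turns Σ_{j≠i} q_j into 2q, so 139 = 4q and q = 34.75.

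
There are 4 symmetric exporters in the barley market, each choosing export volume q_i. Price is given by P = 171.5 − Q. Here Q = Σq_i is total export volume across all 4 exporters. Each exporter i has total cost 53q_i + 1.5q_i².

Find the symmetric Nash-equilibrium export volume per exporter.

A representative exporter's profit is π_i = q_i(171.5 − Q) − 53q_i − 1.5q_i², with Q = q_i + Σ_{j≠i} q_j.
First-order condition: 118.5 − 5q_i − Σ_{j≠i} q_j = 0.
In a symmetric equilibrium every exporter chooses the same q, so Σ_{j≠i} q_j = 3q. The condition becomes 118.5 − 8q = 0, giving q = 118.5/8 = 14.8125.

14.8125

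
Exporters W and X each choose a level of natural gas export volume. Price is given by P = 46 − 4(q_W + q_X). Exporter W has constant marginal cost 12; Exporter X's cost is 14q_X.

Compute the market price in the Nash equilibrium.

24

Exporter W's profit: π = q_W(46 − 4(q_W + q_X)) − 12q_W.
∂π/∂q_W = 34 − 8q_W − 4q_X = 0, so q_W = 4.25 − 0.5q_X.
By the same steps for X: q_X = 4 − 0.5q_W.
Plugging q_X into W's best response: q_W = 4.25 − 0.5(4 − 0.5q_W) ⇒ 0.75q_W = 2.25, so q_W = 3.
Then q_X = 4 − 0.5·3 = 2.5.
Equilibrium price: P = 46 − 4·5.5 = 24.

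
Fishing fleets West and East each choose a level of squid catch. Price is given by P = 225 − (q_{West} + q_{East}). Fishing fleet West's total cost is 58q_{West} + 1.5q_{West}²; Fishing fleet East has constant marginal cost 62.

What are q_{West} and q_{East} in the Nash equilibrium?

19, 72

Fishing fleet West's profit: π = q_{West}(225 − (q_{West} + q_{East})) − 58q_{West} − 1.5q_{West}².
∂π/∂q_{West} = 167 − 5q_{West} − q_{East} = 0, so q_{West} = 33.4 − 0.2q_{East}.
For East: ∂π/∂q_{East} = 163 − 2q_{East} − q_{West} = 0 ⇒ q_{East} = 81.5 − 0.5q_{West}.
Plugging q_{East} into West's best response: q_{West} = 33.4 − 0.2(81.5 − 0.5q_{West}) ⇒ 0.9q_{West} = 17.1, so q_{West} = 19.
Then q_{East} = 81.5 − 0.5·19 = 72.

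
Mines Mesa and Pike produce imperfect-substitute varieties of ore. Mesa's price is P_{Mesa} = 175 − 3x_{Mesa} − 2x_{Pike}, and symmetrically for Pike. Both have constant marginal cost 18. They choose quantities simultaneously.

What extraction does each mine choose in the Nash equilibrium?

19.625

Mine Mesa's profit: π = x_{Mesa}(175 − 3x_{Mesa} − 2x_{Pike}) − 18x_{Mesa}.
∂π/∂x_{Mesa} = 157 − 6x_{Mesa} − 2x_{Pike} = 0 ⇒ x_{Mesa} = 157/6 − (1/3)x_{Pike}.
Setting x_{Mesa} = x_{Pike} in the reaction function: x_{Mesa} = 157/6 − (1/3)x_{Mesa}, so x_{Mesa} = (157/6) / (4/3) = 19.625.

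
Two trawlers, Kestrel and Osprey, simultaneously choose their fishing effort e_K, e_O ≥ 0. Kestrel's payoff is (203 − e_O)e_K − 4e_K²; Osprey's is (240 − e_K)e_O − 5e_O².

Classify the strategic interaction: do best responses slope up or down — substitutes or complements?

Expanding Kestrel's payoff: 203e_K − e_Oe_K − 4e_K².
∂π/∂e_K = 203 − e_O − 8e_K = 0, so e_K = 25.375 − 0.125e_O.
The best-response slope de_K/de_O = −0.125 < 0: the reaction function is downward-sloping, so the choices are strategic substitutes.

strategic substitutes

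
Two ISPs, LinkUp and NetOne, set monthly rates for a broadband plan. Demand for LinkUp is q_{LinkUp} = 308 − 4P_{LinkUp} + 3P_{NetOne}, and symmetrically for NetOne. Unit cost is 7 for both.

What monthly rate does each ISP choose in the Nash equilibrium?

67.2

LinkUp's profit: π = (P_{LinkUp} − 7)(308 − 4P_{LinkUp} + 3P_{NetOne}).
∂π/∂P_{LinkUp} = 336 − 8P_{LinkUp} + 3P_{NetOne} = 0 ⇒ P_{LinkUp} = 42 + 0.375P_{NetOne}.
Setting P_{LinkUp} = P_{NetOne} in the reaction function: P_{LinkUp} = 42 + 0.375P_{LinkUp}, so P_{LinkUp} = 42 / 0.625 = 67.2.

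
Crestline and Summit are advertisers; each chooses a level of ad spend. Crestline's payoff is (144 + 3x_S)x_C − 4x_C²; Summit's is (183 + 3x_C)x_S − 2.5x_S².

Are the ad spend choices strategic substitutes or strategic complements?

strategic complements

Expanding Crestline's payoff: 144x_C + 3x_Sx_C − 4x_C².
∂π/∂x_C = 144 + 3x_S − 8x_C = 0, so x_C = 18 + 0.375x_S.
The best-response slope dx_C/dx_S = 0.375 > 0: the reaction function is upward-sloping, so the choices are strategic complements.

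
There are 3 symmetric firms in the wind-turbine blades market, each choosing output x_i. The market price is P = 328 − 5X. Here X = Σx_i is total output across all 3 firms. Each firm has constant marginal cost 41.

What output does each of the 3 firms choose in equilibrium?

A representative firm's profit is π_i = x_i(328 − 5X) − 41x_i, with X = x_i + Σ_{j≠i} x_j.
First-order condition: 287 − 10x_i − 5Σ_{j≠i} x_j = 0.
In a symmetric equilibrium every firm chooses the same x, so Σ_{j≠i} x_j = 2x. The condition becomes 287 − 20x = 0, giving x = 287/20 = 14.35.

14.35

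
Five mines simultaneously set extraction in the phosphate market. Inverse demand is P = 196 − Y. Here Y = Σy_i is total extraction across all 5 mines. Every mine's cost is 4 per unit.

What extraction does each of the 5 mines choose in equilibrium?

A representative mine's profit is π_i = y_i(196 − Y) − 4y_i, with Y = y_i + Σ_{j≠i} y_j.
First-order condition: 192 − 2y_i − Σ_{j≠i} y_j = 0.
Imposing symmetry (y_j = y for all j) turns Σ_{j≠i} y_j into 4y, so 192 = 6y and y = 32.

32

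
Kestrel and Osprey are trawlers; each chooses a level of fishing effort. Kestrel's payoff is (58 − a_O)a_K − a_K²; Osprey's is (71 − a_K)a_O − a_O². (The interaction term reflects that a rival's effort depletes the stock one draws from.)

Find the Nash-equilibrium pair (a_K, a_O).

Expanding Kestrel's payoff: 58a_K − a_Oa_K − a_K².
∂π/∂a_K = 58 − a_O − 2a_K = 0, so a_K = 29 − 0.5a_O.
Likewise for Osprey: a_O = 35.5 − 0.5a_K.
Plugging a_O into Kestrel's best response: a_K = 29 − 0.5(35.5 − 0.5a_K) ⇒ 0.75a_K = 11.25, so a_K = 15.
Then a_O = 35.5 − 0.5·15 = 28.

15, 28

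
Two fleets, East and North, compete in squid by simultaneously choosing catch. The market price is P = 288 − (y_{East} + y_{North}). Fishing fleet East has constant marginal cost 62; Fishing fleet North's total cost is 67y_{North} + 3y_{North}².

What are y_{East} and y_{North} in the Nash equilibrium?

105.8, 14.4

Fishing fleet East's profit: π = y_{East}(288 − (y_{East} + y_{North})) − 62y_{East}.
∂π/∂y_{East} = 226 − 2y_{East} − y_{North} = 0, so y_{East} = 113 − 0.5y_{North}.
For North: ∂π/∂y_{North} = 221 − 8y_{North} − y_{East} = 0 ⇒ y_{North} = 27.625 − 0.125y_{East}.
Substituting the second reaction function into the first: y_{East} = 113 − 0.5(27.625 − 0.125y_{East}), which gives 0.9375y_{East} = 99.1875 ⇒ y_{East} = 105.8.
Then y_{North} = 27.625 − 0.125·105.8 = 14.4.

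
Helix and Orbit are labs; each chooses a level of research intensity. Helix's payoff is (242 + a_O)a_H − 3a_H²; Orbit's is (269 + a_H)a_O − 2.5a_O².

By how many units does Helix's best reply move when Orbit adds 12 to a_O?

2

Expanding Helix's payoff: 242a_H + a_Oa_H − 3a_H².
∂π/∂a_H = 242 + a_O − 6a_H = 0, so a_H = 121/3 + (1/6)a_O.
The reaction-function slope is 1/6, so a 12-unit rise in a_O moves a_H by 1/6 × 12 = 2. Helix's best response rises — the actions are strategic complements.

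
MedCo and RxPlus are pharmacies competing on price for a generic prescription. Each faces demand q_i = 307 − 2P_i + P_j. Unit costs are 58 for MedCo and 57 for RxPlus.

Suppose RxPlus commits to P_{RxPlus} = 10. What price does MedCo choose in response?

108.25

MedCo's profit: π = (P_{MedCo} − 58)(307 − 2P_{MedCo} + P_{RxPlus}).
∂π/∂P_{MedCo} = 423 − 4P_{MedCo} + P_{RxPlus} = 0 ⇒ P_{MedCo} = 105.75 + 0.25P_{RxPlus}.
At P_{RxPlus} = 10: P_{MedCo} = 105.75 + 0.25·10 = 108.25.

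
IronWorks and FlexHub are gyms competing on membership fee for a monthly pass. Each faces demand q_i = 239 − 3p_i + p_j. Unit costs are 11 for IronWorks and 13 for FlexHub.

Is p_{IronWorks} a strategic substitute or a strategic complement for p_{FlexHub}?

strategic complements

IronWorks's profit: π = (p_{IronWorks} − 11)(239 − 3p_{IronWorks} + p_{FlexHub}).
∂π/∂p_{IronWorks} = 272 − 6p_{IronWorks} + p_{FlexHub} = 0 ⇒ p_{IronWorks} = 136/3 + (1/6)p_{FlexHub}.
The best-response slope dp_{IronWorks}/dp_{FlexHub} = 1/6 > 0: the reaction function is upward-sloping, so the choices are strategic complements.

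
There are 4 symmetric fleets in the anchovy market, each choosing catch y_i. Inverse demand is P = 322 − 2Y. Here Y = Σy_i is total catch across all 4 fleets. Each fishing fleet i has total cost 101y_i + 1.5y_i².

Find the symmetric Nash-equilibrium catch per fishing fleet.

17

A representative fishing fleet's profit is π_i = y_i(322 − 2Y) − 101y_i − 1.5y_i², with Y = y_i + Σ_{j≠i} y_j.
First-order condition: 221 − 7y_i − 2Σ_{j≠i} y_j = 0.
Imposing symmetry (y_j = y for all j) turns Σ_{j≠i} y_j into 3y, so 221 = 13y and y = 17.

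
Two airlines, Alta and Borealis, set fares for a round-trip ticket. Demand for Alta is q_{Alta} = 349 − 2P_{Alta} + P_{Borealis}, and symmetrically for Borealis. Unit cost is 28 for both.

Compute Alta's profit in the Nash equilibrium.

22898

Alta's profit: π = (P_{Alta} − 28)(349 − 2P_{Alta} + P_{Borealis}).
∂π/∂P_{Alta} = 405 − 4P_{Alta} + P_{Borealis} = 0 ⇒ P_{Alta} = 101.25 + 0.25P_{Borealis}.
By symmetry P_{Borealis} = P_{Alta}; substituting into the reaction function, 0.75P_{Alta} = 101.25 and P_{Alta} = 135.
q_{Alta} = 349 − 2·135 + 135 = 214.
Profit = (135 − 28)·214 = 22898.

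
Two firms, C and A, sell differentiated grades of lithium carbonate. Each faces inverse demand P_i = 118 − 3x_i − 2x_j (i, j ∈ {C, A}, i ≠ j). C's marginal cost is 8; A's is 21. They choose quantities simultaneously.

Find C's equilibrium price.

Firm C's profit: π = x_C(118 − 3x_C − 2x_A) − 8x_C.
∂π/∂x_C = 110 − 6x_C − 2x_A = 0 ⇒ x_C = 55/3 − (1/3)x_A.
Similarly x_A = 97/6 − (1/3)x_C.
Solving the two reaction functions simultaneously: (1 − (−1/3)(−1/3))x_C = 55/3 − (1/3)·(97/6), so (8/9)x_C = 233/18 and x_C = 14.5625.
Then x_A = 97/6 − (1/3)·14.5625 = 11.3125.
P_C = 118 − 3·14.5625 − 2·11.3125 = 51.6875.

51.6875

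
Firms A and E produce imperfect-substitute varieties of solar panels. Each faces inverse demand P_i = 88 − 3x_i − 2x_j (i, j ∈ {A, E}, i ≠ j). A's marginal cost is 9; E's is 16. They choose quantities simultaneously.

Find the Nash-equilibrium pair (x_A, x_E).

Firm A's profit: π = x_A(88 − 3x_A − 2x_E) − 9x_A.
∂π/∂x_A = 79 − 6x_A − 2x_E = 0 ⇒ x_A = 79/6 − (1/3)x_E.
Similarly x_E = 12 − (1/3)x_A.
Plugging x_E into A's best response: x_A = 79/6 − (1/3)(12 − (1/3)x_A) ⇒ (8/9)x_A = 55/6, so x_A = 10.3125.
Then x_E = 12 − (1/3)·10.3125 = 8.5625.

10.3125, 8.5625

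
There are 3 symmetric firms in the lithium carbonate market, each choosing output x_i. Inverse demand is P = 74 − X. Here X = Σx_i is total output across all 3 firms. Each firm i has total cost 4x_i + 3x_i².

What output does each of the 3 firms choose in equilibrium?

A representative firm's profit is π_i = x_i(74 − X) − 4x_i − 3x_i², with X = x_i + Σ_{j≠i} x_j.
First-order condition: 70 − 8x_i − Σ_{j≠i} x_j = 0.
In a symmetric equilibrium every firm chooses the same x, so Σ_{j≠i} x_j = 2x. The condition becomes 70 − 10x = 0, giving x = 70/10 = 7.

7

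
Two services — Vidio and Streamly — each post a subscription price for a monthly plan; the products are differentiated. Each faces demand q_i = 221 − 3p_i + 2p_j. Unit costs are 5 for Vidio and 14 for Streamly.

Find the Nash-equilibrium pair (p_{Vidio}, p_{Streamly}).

Vidio's profit: π = (p_{Vidio} − 5)(221 − 3p_{Vidio} + 2p_{Streamly}).
∂π/∂p_{Vidio} = 236 − 6p_{Vidio} + 2p_{Streamly} = 0 ⇒ p_{Vidio} = 118/3 + (1/3)p_{Streamly}.
Similarly p_{Streamly} = 263/6 + (1/3)p_{Vidio}.
Solving the two reaction functions simultaneously: (1 − (1/3)(1/3))p_{Vidio} = 118/3 + (1/3)·(263/6), so (8/9)p_{Vidio} = 971/18 and p_{Vidio} = 60.6875.
Then p_{Streamly} = 263/6 + (1/3)·60.6875 = 64.0625.

60.6875, 64.0625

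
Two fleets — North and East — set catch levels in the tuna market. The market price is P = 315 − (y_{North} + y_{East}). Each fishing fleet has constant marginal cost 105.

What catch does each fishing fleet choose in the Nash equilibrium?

70

Fishing fleet North's profit: π = y_{North}(315 − (y_{North} + y_{East})) − 105y_{North}.
∂π/∂y_{North} = 210 − 2y_{North} − y_{East} = 0, so y_{North} = 105 − 0.5y_{East}.
The game is symmetric, so in equilibrium y_{East} = y_{North}: the reaction function gives 1.5y_{North} = 105, hence y_{North} = 70.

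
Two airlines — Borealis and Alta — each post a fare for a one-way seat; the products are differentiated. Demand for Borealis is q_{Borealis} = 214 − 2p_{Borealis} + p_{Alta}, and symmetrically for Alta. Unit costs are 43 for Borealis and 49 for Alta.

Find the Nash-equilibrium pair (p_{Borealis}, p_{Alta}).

100.8, 103.2

Borealis's profit: π = (p_{Borealis} − 43)(214 − 2p_{Borealis} + p_{Alta}).
∂π/∂p_{Borealis} = 300 − 4p_{Borealis} + p_{Alta} = 0 ⇒ p_{Borealis} = 75 + 0.25p_{Alta}.
Similarly p_{Alta} = 78 + 0.25p_{Borealis}.
Solving the two reaction functions simultaneously: (1 − (0.25)(0.25))p_{Borealis} = 75 + 0.25·78, so 0.9375p_{Borealis} = 94.5 and p_{Borealis} = 100.8.
Then p_{Alta} = 78 + 0.25·100.8 = 103.2.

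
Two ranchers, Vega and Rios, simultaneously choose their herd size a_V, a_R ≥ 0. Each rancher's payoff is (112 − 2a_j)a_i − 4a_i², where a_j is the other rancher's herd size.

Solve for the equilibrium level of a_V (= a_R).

11.2

Vega's payoff is (112 − 2a_R)a_V − 4a_V².
∂π/∂a_V = 112 − 2a_R − 8a_V = 0, so a_V = 14 − 0.25a_R.
The game is symmetric, so in equilibrium a_R = a_V: the reaction function gives 1.25a_V = 14, hence a_V = 11.2.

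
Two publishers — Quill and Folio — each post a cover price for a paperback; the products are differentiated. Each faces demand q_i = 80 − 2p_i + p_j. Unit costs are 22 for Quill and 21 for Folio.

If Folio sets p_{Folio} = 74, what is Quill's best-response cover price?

49.5

Quill's profit: π = (p_{Quill} − 22)(80 − 2p_{Quill} + p_{Folio}).
∂π/∂p_{Quill} = 124 − 4p_{Quill} + p_{Folio} = 0 ⇒ p_{Quill} = 31 + 0.25p_{Folio}.
At p_{Folio} = 74: p_{Quill} = 31 + 0.25·74 = 49.5.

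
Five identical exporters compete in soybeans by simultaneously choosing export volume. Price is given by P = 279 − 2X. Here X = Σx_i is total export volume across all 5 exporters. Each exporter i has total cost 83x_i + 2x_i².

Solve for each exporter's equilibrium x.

12.25

A representative exporter's profit is π_i = x_i(279 − 2X) − 83x_i − 2x_i², with X = x_i + Σ_{j≠i} x_j.
First-order condition: 196 − 8x_i − 2Σ_{j≠i} x_j = 0.
In a symmetric equilibrium every exporter chooses the same x, so Σ_{j≠i} x_j = 4x. The condition becomes 196 − 16x = 0, giving x = 196/16 = 12.25.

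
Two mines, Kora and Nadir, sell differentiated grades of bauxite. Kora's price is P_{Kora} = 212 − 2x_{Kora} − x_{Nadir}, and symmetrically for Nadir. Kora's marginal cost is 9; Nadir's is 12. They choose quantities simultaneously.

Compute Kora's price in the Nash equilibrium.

Mine Kora's profit: π = x_{Kora}(212 − 2x_{Kora} − x_{Nadir}) − 9x_{Kora}.
∂π/∂x_{Kora} = 203 − 4x_{Kora} − x_{Nadir} = 0 ⇒ x_{Kora} = 50.75 − 0.25x_{Nadir}.
Similarly x_{Nadir} = 50 − 0.25x_{Kora}.
Solving the two reaction functions simultaneously: (1 − (−0.25)(−0.25))x_{Kora} = 50.75 − 0.25·50, so 0.9375x_{Kora} = 38.25 and x_{Kora} = 40.8.
Then x_{Nadir} = 50 − 0.25·40.8 = 39.8.
P_{Kora} = 212 − 2·40.8 − 39.8 = 90.6.

90.6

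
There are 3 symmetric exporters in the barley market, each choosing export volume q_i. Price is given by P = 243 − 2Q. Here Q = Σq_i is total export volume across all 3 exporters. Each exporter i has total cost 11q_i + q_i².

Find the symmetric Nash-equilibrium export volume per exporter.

23.2

A representative exporter's profit is π_i = q_i(243 − 2Q) − 11q_i − q_i², with Q = q_i + Σ_{j≠i} q_j.
First-order condition: 232 − 6q_i − 2Σ_{j≠i} q_j = 0.
In a symmetric equilibrium every exporter chooses the same q, so Σ_{j≠i} q_j = 2q. The condition becomes 232 − 10q = 0, giving q = 232/10 = 23.2.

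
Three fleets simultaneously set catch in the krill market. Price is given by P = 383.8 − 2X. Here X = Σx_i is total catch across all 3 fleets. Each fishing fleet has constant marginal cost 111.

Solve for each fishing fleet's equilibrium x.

34.1

A representative fishing fleet's profit is π_i = x_i(383.8 − 2X) − 111x_i, with X = x_i + Σ_{j≠i} x_j.
First-order condition: 272.8 − 4x_i − 2Σ_{j≠i} x_j = 0.
In a symmetric equilibrium every fishing fleet chooses the same x, so Σ_{j≠i} x_j = 2x. The condition becomes 272.8 − 8x = 0, giving x = 272.8/8 = 34.1.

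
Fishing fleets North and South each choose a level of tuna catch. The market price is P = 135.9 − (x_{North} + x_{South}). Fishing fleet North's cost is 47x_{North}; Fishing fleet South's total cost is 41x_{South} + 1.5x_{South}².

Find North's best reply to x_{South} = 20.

34.45

Fishing fleet North's profit: π = x_{North}(135.9 − (x_{North} + x_{South})) − 47x_{North}.
∂π/∂x_{North} = 88.9 − 2x_{North} − x_{South} = 0, so x_{North} = 44.45 − 0.5x_{South}.
At x_{South} = 20: x_{North} = 44.45 − 0.5·20 = 34.45.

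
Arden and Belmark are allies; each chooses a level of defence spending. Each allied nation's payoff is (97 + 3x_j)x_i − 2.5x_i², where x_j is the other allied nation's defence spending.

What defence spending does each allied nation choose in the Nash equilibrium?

Arden's payoff is (97 + 3x_B)x_A − 2.5x_A².
∂π/∂x_A = 97 + 3x_B − 5x_A = 0, so x_A = 19.4 + 0.6x_B.
By symmetry x_B = x_A; substituting into the reaction function, 0.4x_A = 19.4 and x_A = 48.5.

48.5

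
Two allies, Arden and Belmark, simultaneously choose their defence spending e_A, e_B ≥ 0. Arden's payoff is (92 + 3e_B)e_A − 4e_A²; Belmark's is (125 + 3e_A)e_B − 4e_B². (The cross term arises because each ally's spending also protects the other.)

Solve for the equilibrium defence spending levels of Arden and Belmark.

20.2, 23.2

Expanding Arden's payoff: 92e_A + 3e_Be_A − 4e_A².
∂π/∂e_A = 92 + 3e_B − 8e_A = 0, so e_A = 11.5 + 0.375e_B.
Likewise for Belmark: e_B = 15.625 + 0.375e_A.
Solving the two reaction functions simultaneously: (1 − (0.375)(0.375))e_A = 11.5 + 0.375·15.625, so (55/64)e_A = 1111/64 and e_A = 20.2.
Then e_B = 15.625 + 0.375·20.2 = 23.2.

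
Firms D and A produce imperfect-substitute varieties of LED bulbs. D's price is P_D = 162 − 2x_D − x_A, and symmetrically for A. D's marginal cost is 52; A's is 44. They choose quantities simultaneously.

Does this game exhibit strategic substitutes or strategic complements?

Firm D's profit: π = x_D(162 − 2x_D − x_A) − 52x_D.
∂π/∂x_D = 110 − 4x_D − x_A = 0 ⇒ x_D = 27.5 − 0.25x_A.
The best-response slope dx_D/dx_A = −0.25 < 0: the reaction function is downward-sloping, so the choices are strategic substitutes.

strategic substitutes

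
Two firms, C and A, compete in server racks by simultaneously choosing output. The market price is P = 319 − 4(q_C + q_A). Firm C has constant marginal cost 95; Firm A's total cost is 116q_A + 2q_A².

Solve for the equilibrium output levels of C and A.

Firm C's profit: π = q_C(319 − 4(q_C + q_A)) − 95q_C.
∂π/∂q_C = 224 − 8q_C − 4q_A = 0, so q_C = 28 − 0.5q_A.
For A: ∂π/∂q_A = 203 − 12q_A − 4q_C = 0 ⇒ q_A = 203/12 − (1/3)q_C.
Solving the two reaction functions simultaneously: (1 − (−0.5)(−1/3))q_C = 28 − 0.5·(203/12), so (5/6)q_C = 469/24 and q_C = 23.45.
Then q_A = 203/12 − (1/3)·23.45 = 9.1.

23.45, 9.1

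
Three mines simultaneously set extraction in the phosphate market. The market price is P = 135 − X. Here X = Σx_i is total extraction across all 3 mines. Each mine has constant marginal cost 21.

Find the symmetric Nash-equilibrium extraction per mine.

28.5

A representative mine's profit is π_i = x_i(135 − X) − 21x_i, with X = x_i + Σ_{j≠i} x_j.
First-order condition: 114 − 2x_i − Σ_{j≠i} x_j = 0.
In a symmetric equilibrium every mine chooses the same x, so Σ_{j≠i} x_j = 2x. The condition becomes 114 − 4x = 0, giving x = 114/4 = 28.5.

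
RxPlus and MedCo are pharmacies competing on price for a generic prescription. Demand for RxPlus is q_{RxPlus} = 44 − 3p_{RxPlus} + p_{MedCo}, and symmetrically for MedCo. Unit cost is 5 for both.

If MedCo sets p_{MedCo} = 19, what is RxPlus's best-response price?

RxPlus's profit: π = (p_{RxPlus} − 5)(44 − 3p_{RxPlus} + p_{MedCo}).
∂π/∂p_{RxPlus} = 59 − 6p_{RxPlus} + p_{MedCo} = 0 ⇒ p_{RxPlus} = 59/6 + (1/6)p_{MedCo}.
At p_{MedCo} = 19: p_{RxPlus} = 59/6 + (1/6)·19 = 13.

13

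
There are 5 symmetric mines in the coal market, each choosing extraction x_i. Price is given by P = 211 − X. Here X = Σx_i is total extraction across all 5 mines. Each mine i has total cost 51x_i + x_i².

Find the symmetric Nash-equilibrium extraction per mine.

A representative mine's profit is π_i = x_i(211 − X) − 51x_i − x_i², with X = x_i + Σ_{j≠i} x_j.
First-order condition: 160 − 4x_i − Σ_{j≠i} x_j = 0.
With identical mines, set every x_j = x: then 160 − 4x − 4x = 0, i.e. x = 160/8 = 20.

20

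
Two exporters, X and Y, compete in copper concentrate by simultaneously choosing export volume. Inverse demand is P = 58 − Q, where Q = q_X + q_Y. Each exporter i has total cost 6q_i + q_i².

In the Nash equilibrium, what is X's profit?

Exporter X's profit: π = q_X(58 − (q_X + q_Y)) − 6q_X − q_X².
∂π/∂q_X = 52 − 4q_X − q_Y = 0, so q_X = 13 − 0.25q_Y.
The game is symmetric, so in equilibrium q_Y = q_X: the reaction function gives 1.25q_X = 13, hence q_X = 10.4.
Price P = 58 − 20.8 = 37.2.
X's profit: (37.2 − 6)·10.4 − (10.4)² = 216.32.

216.32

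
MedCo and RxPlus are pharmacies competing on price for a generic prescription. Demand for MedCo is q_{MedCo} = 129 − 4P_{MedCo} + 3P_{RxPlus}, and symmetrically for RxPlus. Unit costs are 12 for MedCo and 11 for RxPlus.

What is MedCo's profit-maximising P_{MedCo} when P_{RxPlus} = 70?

MedCo's profit: π = (P_{MedCo} − 12)(129 − 4P_{MedCo} + 3P_{RxPlus}).
∂π/∂P_{MedCo} = 177 − 8P_{MedCo} + 3P_{RxPlus} = 0 ⇒ P_{MedCo} = 22.125 + 0.375P_{RxPlus}.
At P_{RxPlus} = 70: P_{MedCo} = 22.125 + 0.375·70 = 48.375.

48.375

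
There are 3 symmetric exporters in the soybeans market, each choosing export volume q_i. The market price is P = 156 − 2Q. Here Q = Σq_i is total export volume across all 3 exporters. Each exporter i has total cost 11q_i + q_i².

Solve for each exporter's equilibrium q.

A representative exporter's profit is π_i = q_i(156 − 2Q) − 11q_i − q_i², with Q = q_i + Σ_{j≠i} q_j.
First-order condition: 145 − 6q_i − 2Σ_{j≠i} q_j = 0.
Imposing symmetry (q_j = q for all j) turns Σ_{j≠i} q_j into 2q, so 145 = 10q and q = 14.5.

14.5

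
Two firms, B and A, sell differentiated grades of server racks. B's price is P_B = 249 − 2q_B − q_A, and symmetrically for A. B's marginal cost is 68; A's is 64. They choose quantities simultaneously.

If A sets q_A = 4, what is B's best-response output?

44.25

Firm B's profit: π = q_B(249 − 2q_B − q_A) − 68q_B.
∂π/∂q_B = 181 − 4q_B − q_A = 0 ⇒ q_B = 45.25 − 0.25q_A.
At q_A = 4: q_B = 45.25 − 0.25·4 = 44.25.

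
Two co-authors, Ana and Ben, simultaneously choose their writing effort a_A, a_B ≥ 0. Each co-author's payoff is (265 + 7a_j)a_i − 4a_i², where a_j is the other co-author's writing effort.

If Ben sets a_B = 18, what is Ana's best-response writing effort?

Ana's payoff is (265 + 7a_B)a_A − 4a_A².
∂π/∂a_A = 265 + 7a_B − 8a_A = 0, so a_A = 33.125 + 0.875a_B.
At a_B = 18: a_A = 33.125 + 0.875·18 = 48.875.

48.875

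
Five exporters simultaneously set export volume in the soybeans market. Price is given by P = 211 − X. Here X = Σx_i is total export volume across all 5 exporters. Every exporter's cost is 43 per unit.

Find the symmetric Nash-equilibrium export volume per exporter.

A representative exporter's profit is π_i = x_i(211 − X) − 43x_i, with X = x_i + Σ_{j≠i} x_j.
First-order condition: 168 − 2x_i − Σ_{j≠i} x_j = 0.
In a symmetric equilibrium every exporter chooses the same x, so Σ_{j≠i} x_j = 4x. The condition becomes 168 − 6x = 0, giving x = 168/6 = 28.

28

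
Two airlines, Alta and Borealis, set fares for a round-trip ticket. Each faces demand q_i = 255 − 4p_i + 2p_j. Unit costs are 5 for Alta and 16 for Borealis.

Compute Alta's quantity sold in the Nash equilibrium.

169.2

Alta's profit: π = (p_{Alta} − 5)(255 − 4p_{Alta} + 2p_{Borealis}).
∂π/∂p_{Alta} = 275 − 8p_{Alta} + 2p_{Borealis} = 0 ⇒ p_{Alta} = 34.375 + 0.25p_{Borealis}.
Similarly p_{Borealis} = 39.875 + 0.25p_{Alta}.
Solving the two reaction functions simultaneously: (1 − (0.25)(0.25))p_{Alta} = 34.375 + 0.25·39.875, so 0.9375p_{Alta} = 1419/32 and p_{Alta} = 47.3.
Then p_{Borealis} = 39.875 + 0.25·47.3 = 51.7.
q_{Alta} = 255 − 4·47.3 + 2·51.7 = 169.2.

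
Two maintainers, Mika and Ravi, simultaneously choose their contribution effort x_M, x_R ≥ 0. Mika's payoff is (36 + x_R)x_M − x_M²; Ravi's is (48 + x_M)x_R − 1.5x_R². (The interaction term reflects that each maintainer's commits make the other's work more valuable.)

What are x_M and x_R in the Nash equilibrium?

Expanding Mika's payoff: 36x_M + x_Rx_M − x_M².
∂π/∂x_M = 36 + x_R − 2x_M = 0, so x_M = 18 + 0.5x_R.
Likewise for Ravi: x_R = 16 + (1/3)x_M.
Solving the two reaction functions simultaneously: (1 − (0.5)(1/3))x_M = 18 + 0.5·16, so (5/6)x_M = 26 and x_M = 31.2.
Then x_R = 16 + (1/3)·31.2 = 26.4.

31.2, 26.4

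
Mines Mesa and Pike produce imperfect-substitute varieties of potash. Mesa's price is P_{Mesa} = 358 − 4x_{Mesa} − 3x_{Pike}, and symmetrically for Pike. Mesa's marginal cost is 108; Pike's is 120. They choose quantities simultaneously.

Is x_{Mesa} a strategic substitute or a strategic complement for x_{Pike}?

strategic substitutes

Mine Mesa's profit: π = x_{Mesa}(358 − 4x_{Mesa} − 3x_{Pike}) − 108x_{Mesa}.
∂π/∂x_{Mesa} = 250 − 8x_{Mesa} − 3x_{Pike} = 0 ⇒ x_{Mesa} = 31.25 − 0.375x_{Pike}.
The best-response slope dx_{Mesa}/dx_{Pike} = −0.375 < 0: the reaction function is downward-sloping, so the choices are strategic substitutes.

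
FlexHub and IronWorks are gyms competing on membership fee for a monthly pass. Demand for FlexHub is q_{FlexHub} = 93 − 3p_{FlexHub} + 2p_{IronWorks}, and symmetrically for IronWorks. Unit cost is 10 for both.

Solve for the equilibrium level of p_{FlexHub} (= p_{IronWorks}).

30.75

FlexHub's profit: π = (p_{FlexHub} − 10)(93 − 3p_{FlexHub} + 2p_{IronWorks}).
∂π/∂p_{FlexHub} = 123 − 6p_{FlexHub} + 2p_{IronWorks} = 0 ⇒ p_{FlexHub} = 20.5 + (1/3)p_{IronWorks}.
By symmetry p_{IronWorks} = p_{FlexHub}; substituting into the reaction function, (2/3)p_{FlexHub} = 20.5 and p_{FlexHub} = 30.75.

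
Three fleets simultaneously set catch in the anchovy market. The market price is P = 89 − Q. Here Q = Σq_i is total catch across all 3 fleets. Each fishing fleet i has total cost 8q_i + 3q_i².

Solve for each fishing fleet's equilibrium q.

A representative fishing fleet's profit is π_i = q_i(89 − Q) − 8q_i − 3q_i², with Q = q_i + Σ_{j≠i} q_j.
First-order condition: 81 − 8q_i − Σ_{j≠i} q_j = 0.
In a symmetric equilibrium every fishing fleet chooses the same q, so Σ_{j≠i} q_j = 2q. The condition becomes 81 − 10q = 0, giving q = 81/10 = 8.1.

8.1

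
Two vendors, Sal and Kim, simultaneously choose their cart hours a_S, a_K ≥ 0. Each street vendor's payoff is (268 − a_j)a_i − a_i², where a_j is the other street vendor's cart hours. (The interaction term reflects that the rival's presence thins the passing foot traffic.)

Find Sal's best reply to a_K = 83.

Sal's payoff is (268 − a_K)a_S − a_S².
∂π/∂a_S = 268 − a_K − 2a_S = 0, so a_S = 134 − 0.5a_K.
At a_K = 83: a_S = 134 − 0.5·83 = 92.5.

92.5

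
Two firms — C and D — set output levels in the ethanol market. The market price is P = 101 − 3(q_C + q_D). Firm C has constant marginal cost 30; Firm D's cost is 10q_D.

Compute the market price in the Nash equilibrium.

47

Firm C's profit: π = q_C(101 − 3(q_C + q_D)) − 30q_C.
∂π/∂q_C = 71 − 6q_C − 3q_D = 0, so q_C = 71/6 − 0.5q_D.
By the same steps for D: q_D = 91/6 − 0.5q_C.
Substituting the second reaction function into the first: q_C = 71/6 − 0.5(91/6 − 0.5q_C), which gives 0.75q_C = 4.25 ⇒ q_C = 17/3.
Then q_D = 91/6 − 0.5·(17/3) = 37/3.
Equilibrium price: P = 101 − 3·18 = 47.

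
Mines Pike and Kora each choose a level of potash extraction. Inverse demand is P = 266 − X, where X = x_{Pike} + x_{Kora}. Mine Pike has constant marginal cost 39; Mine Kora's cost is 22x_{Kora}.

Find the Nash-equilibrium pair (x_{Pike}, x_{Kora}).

Mine Pike's profit: π = x_{Pike}(266 − (x_{Pike} + x_{Kora})) − 39x_{Pike}.
∂π/∂x_{Pike} = 227 − 2x_{Pike} − x_{Kora} = 0, so x_{Pike} = 113.5 − 0.5x_{Kora}.
By the same steps for Kora: x_{Kora} = 122 − 0.5x_{Pike}.
Solving the two reaction functions simultaneously: (1 − (−0.5)(−0.5))x_{Pike} = 113.5 − 0.5·122, so 0.75x_{Pike} = 52.5 and x_{Pike} = 70.
Then x_{Kora} = 122 − 0.5·70 = 87.

70, 87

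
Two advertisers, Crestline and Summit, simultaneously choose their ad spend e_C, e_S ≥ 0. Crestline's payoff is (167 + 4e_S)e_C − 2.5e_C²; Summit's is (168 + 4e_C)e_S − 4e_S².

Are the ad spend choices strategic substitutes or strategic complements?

strategic complements

Expanding Crestline's payoff: 167e_C + 4e_Se_C − 2.5e_C².
∂π/∂e_C = 167 + 4e_S − 5e_C = 0, so e_C = 33.4 + 0.8e_S.
The best-response slope de_C/de_S = 0.8 > 0: the reaction function is upward-sloping, so the choices are strategic complements.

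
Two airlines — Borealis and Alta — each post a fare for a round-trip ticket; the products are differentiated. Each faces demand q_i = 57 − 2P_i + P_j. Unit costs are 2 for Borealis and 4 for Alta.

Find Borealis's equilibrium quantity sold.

37.2

Borealis's profit: π = (P_{Borealis} − 2)(57 − 2P_{Borealis} + P_{Alta}).
∂π/∂P_{Borealis} = 61 − 4P_{Borealis} + P_{Alta} = 0 ⇒ P_{Borealis} = 15.25 + 0.25P_{Alta}.
Similarly P_{Alta} = 16.25 + 0.25P_{Borealis}.
Plugging P_{Alta} into Borealis's best response: P_{Borealis} = 15.25 + 0.25(16.25 + 0.25P_{Borealis}) ⇒ 0.9375P_{Borealis} = 19.3125, so P_{Borealis} = 20.6.
Then P_{Alta} = 16.25 + 0.25·20.6 = 21.4.
q_{Borealis} = 57 − 2·20.6 + 21.4 = 37.2.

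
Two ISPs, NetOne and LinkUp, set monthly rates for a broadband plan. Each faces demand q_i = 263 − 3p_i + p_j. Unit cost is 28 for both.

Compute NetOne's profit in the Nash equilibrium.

5141.88

NetOne's profit: π = (p_{NetOne} − 28)(263 − 3p_{NetOne} + p_{LinkUp}).
∂π/∂p_{NetOne} = 347 − 6p_{NetOne} + p_{LinkUp} = 0 ⇒ p_{NetOne} = 347/6 + (1/6)p_{LinkUp}.
Setting p_{NetOne} = p_{LinkUp} in the reaction function: p_{NetOne} = 347/6 + (1/6)p_{NetOne}, so p_{NetOne} = (347/6) / (5/6) = 69.4.
q_{NetOne} = 263 − 3·69.4 + 69.4 = 124.2.
Profit = (69.4 − 28)·124.2 = 5141.88.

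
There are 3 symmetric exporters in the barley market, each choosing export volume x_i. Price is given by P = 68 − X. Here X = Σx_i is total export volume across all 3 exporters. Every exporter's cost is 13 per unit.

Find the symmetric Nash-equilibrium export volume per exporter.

13.75

A representative exporter's profit is π_i = x_i(68 − X) − 13x_i, with X = x_i + Σ_{j≠i} x_j.
First-order condition: 55 − 2x_i − Σ_{j≠i} x_j = 0.
Imposing symmetry (x_j = x for all j) turns Σ_{j≠i} x_j into 2x, so 55 = 4x and x = 13.75.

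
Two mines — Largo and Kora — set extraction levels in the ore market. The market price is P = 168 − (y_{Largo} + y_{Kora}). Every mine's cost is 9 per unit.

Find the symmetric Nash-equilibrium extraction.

Mine Largo's profit: π = y_{Largo}(168 − (y_{Largo} + y_{Kora})) − 9y_{Largo}.
∂π/∂y_{Largo} = 159 − 2y_{Largo} − y_{Kora} = 0, so y_{Largo} = 79.5 − 0.5y_{Kora}.
The game is symmetric, so in equilibrium y_{Kora} = y_{Largo}: the reaction function gives 1.5y_{Largo} = 79.5, hence y_{Largo} = 53.

53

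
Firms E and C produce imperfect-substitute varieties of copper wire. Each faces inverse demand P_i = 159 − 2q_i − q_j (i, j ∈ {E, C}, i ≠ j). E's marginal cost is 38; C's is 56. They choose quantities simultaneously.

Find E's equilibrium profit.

1290.32

Firm E's profit: π = q_E(159 − 2q_E − q_C) − 38q_E.
∂π/∂q_E = 121 − 4q_E − q_C = 0 ⇒ q_E = 30.25 − 0.25q_C.
Similarly q_C = 25.75 − 0.25q_E.
Substituting the second reaction function into the first: q_E = 30.25 − 0.25(25.75 − 0.25q_E), which gives 0.9375q_E = 23.8125 ⇒ q_E = 25.4.
Then q_C = 25.75 − 0.25·25.4 = 19.4.
P_E = 159 − 2·25.4 − 19.4 = 88.8.
Profit = (88.8 − 38)·25.4 = 1290.32.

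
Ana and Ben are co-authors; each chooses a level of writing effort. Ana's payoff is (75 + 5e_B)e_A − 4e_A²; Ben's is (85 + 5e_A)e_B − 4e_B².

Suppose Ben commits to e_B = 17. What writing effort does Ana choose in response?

Expanding Ana's payoff: 75e_A + 5e_Be_A − 4e_A².
∂π/∂e_A = 75 + 5e_B − 8e_A = 0, so e_A = 9.375 + 0.625e_B.
At e_B = 17: e_A = 9.375 + 0.625·17 = 20.

20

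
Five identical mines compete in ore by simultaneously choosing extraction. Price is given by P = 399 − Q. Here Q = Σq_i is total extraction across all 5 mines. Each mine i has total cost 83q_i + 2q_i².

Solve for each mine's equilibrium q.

31.6

A representative mine's profit is π_i = q_i(399 − Q) − 83q_i − 2q_i², with Q = q_i + Σ_{j≠i} q_j.
First-order condition: 316 − 6q_i − Σ_{j≠i} q_j = 0.
In a symmetric equilibrium every mine chooses the same q, so Σ_{j≠i} q_j = 4q. The condition becomes 316 − 10q = 0, giving q = 316/10 = 31.6.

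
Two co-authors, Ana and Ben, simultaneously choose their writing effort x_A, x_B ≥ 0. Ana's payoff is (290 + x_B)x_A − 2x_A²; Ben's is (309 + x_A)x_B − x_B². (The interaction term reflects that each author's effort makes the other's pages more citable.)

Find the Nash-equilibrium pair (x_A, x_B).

Expanding Ana's payoff: 290x_A + x_Bx_A − 2x_A².
∂π/∂x_A = 290 + x_B − 4x_A = 0, so x_A = 72.5 + 0.25x_B.
Likewise for Ben: x_B = 154.5 + 0.5x_A.
Solving the two reaction functions simultaneously: (1 − (0.25)(0.5))x_A = 72.5 + 0.25·154.5, so 0.875x_A = 111.125 and x_A = 127.
Then x_B = 154.5 + 0.5·127 = 218.

127, 218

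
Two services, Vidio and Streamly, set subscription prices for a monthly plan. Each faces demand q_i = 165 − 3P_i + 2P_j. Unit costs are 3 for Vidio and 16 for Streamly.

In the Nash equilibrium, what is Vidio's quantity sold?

128.8125

Vidio's profit: π = (P_{Vidio} − 3)(165 − 3P_{Vidio} + 2P_{Streamly}).
∂π/∂P_{Vidio} = 174 − 6P_{Vidio} + 2P_{Streamly} = 0 ⇒ P_{Vidio} = 29 + (1/3)P_{Streamly}.
Similarly P_{Streamly} = 35.5 + (1/3)P_{Vidio}.
Substituting the second reaction function into the first: P_{Vidio} = 29 + (1/3)(35.5 + (1/3)P_{Vidio}), which gives (8/9)P_{Vidio} = 245/6 ⇒ P_{Vidio} = 45.9375.
Then P_{Streamly} = 35.5 + (1/3)·45.9375 = 50.8125.
q_{Vidio} = 165 − 3·45.9375 + 2·50.8125 = 128.8125.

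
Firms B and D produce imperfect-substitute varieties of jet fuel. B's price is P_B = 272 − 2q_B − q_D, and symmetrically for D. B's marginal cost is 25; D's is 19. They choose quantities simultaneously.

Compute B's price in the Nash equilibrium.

123

Firm B's profit: π = q_B(272 − 2q_B − q_D) − 25q_B.
∂π/∂q_B = 247 − 4q_B − q_D = 0 ⇒ q_B = 61.75 − 0.25q_D.
Similarly q_D = 63.25 − 0.25q_B.
Solving the two reaction functions simultaneously: (1 − (−0.25)(−0.25))q_B = 61.75 − 0.25·63.25, so 0.9375q_B = 45.9375 and q_B = 49.
Then q_D = 63.25 − 0.25·49 = 51.
P_B = 272 − 2·49 − 51 = 123.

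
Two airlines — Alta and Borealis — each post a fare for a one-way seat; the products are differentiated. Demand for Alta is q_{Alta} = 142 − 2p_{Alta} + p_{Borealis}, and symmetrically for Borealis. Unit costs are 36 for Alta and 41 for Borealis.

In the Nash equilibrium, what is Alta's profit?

Alta's profit: π = (p_{Alta} − 36)(142 − 2p_{Alta} + p_{Borealis}).
∂π/∂p_{Alta} = 214 − 4p_{Alta} + p_{Borealis} = 0 ⇒ p_{Alta} = 53.5 + 0.25p_{Borealis}.
Similarly p_{Borealis} = 56 + 0.25p_{Alta}.
Plugging p_{Borealis} into Alta's best response: p_{Alta} = 53.5 + 0.25(56 + 0.25p_{Alta}) ⇒ 0.9375p_{Alta} = 67.5, so p_{Alta} = 72.
Then p_{Borealis} = 56 + 0.25·72 = 74.
q_{Alta} = 142 − 2·72 + 74 = 72.
Profit = (72 − 36)·72 = 2592.

2592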